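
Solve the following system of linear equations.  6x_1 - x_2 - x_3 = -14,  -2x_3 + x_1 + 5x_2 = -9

Row-reduce:
R1 ← R1 / (6).
R2 ← R2 − 1·R1.
R2 ← R2 / (31/6).
R1 ← R1 + 1/6·R2.
Rank is 2 with 3 unknowns, leaving x_3 free.

infinitely many solutions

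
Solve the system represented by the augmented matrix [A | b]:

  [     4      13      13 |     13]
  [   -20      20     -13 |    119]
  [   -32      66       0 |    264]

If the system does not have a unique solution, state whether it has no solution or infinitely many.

infinitely many solutions

Row-reduce:
R1 ← R1 / (4).
R2 ← R2 + 20·R1.
R3 ← R3 + 32·R1.
R2 ← R2 / (85).
R1 ← R1 − 13/4·R2.
R3 ← R3 − 170·R2.
Rank is 2 with 3 unknowns, leaving x_3 free.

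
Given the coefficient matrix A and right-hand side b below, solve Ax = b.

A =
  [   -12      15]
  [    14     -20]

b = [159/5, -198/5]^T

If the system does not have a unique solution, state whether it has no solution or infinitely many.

x_1 = -7/5, x_2 = 1

Row-reduce the augmented matrix:
R1 ← R1 / (-12).
R2 ← R2 − 14·R1.
R2 ← R2 / (-5/2).
R1 ← R1 + 5/4·R2.
Reading off the reduced rows gives x_1 = -7/5, x_2 = 1.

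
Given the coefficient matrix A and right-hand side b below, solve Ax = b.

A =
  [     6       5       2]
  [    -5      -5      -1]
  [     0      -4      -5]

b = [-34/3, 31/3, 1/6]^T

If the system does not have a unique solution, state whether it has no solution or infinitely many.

Row-reduce the augmented matrix:
R1 ← R1 / (6).
R2 ← R2 + 5·R1.
R2 ← R2 / (-5/6).
R1 ← R1 − 5/6·R2.
R3 ← R3 + 4·R2.
R3 ← R3 / (-41/5).
R1 ← R1 − 1·R3.
R2 ← R2 + 4/5·R3.
Reading off the reduced rows gives x_1 = -3/2, x_2 = -2/3, x_3 = 1/2.

x_1 = -3/2, x_2 = -2/3, x_3 = 1/2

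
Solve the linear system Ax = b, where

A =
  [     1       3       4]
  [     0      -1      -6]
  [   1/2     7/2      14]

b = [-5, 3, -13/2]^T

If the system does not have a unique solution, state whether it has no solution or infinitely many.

no solution

Row-reduce:
R3 ← R3 − 1/2·R1.
R2 ← R2 / (-1).
R1 ← R1 − 3·R2.
R3 ← R3 − 2·R2.
Row 3 reduces to 0 = 2, a contradiction. The system is inconsistent.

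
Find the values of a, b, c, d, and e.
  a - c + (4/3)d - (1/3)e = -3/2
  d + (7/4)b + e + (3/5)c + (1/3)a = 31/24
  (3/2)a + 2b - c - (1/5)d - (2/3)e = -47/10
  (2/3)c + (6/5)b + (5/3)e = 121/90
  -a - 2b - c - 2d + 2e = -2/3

a = -1, b = -1/2, c = 5/3, d = 1, e = 1/2

Row-reduce the augmented matrix:
R2 ← R2 − 1/3·R1.
R3 ← R3 − 3/2·R1.
R5 ← R5 + 1·R1.
R2 ← R2 / (7/4).
R3 ← R3 − 2·R2.
R4 ← R4 − 6/5·R2.
R5 ← R5 + 2·R2.
R3 ← R3 / (-17/30).
R1 ← R1 + 1·R3.
R2 ← R2 − 8/15·R3.
R4 ← R4 − 2/75·R3.
R5 ← R5 + 14/15·R3.
R4 ← R4 / (-13772/26775).
R1 ← R1 − 754/119·R4.
R2 ← R2 + 4196/1785·R4.
R3 ← R3 − 1786/357·R4.
R5 ← R5 − 8278/1785·R4.
R5 ← R5 / (265465/20658).
R1 ← R1 − 86173/6886·R5.
R2 ← R2 + 46925/10329·R5.
R3 ← R3 − 73525/6886·R5.
R4 ← R4 + 22415/13772·R5.
Reading off the reduced rows gives a = -1, b = -1/2, c = 5/3, d = 1, e = 1/2.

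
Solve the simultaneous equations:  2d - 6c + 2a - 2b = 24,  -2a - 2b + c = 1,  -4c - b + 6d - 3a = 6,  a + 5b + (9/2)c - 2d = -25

Row-reduce:
R1 ← R1 / (2).
R2 ← R2 + 2·R1.
R3 ← R3 + 3·R1.
R4 ← R4 − 1·R1.
R2 ← R2 / (-4).
R1 ← R1 + 1·R2.
R3 ← R3 + 4·R2.
R4 ← R4 − 6·R2.
R3 ← R3 / (-8).
R1 ← R1 + 7/4·R3.
R2 ← R2 − 5/4·R3.
Row 4 reduces to 0 = 1/2, a contradiction. The system is inconsistent.

no solution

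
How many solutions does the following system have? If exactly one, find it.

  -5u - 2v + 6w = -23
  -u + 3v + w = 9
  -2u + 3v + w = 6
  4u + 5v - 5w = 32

u = 3, v = 4, w = 0

Row-reduce the augmented matrix:
R1 ← R1 / (-5).
R2 ← R2 + 1·R1.
R3 ← R3 + 2·R1.
R4 ← R4 − 4·R1.
R2 ← R2 / (17/5).
R1 ← R1 − 2/5·R2.
R3 ← R3 − 19/5·R2.
R4 ← R4 − 17/5·R2.
R3 ← R3 / (-20/17).
R1 ← R1 + 20/17·R3.
R2 ← R2 + 1/17·R3.
R4 reduces to 0 = 0, so the extra equation is consistent.
Reading off the reduced rows gives u = 3, v = 4, w = 0.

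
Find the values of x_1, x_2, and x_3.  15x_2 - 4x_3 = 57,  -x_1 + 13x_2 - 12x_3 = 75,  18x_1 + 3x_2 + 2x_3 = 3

x_1 = 0, x_2 = 3, x_3 = -3

Row-reduce the augmented matrix:
Swap R1 and R2.
R1 ← R1 / (-1).
R3 ← R3 − 18·R1.
R2 ← R2 / (15).
R1 ← R1 + 13·R2.
R3 ← R3 − 237·R2.
R3 ← R3 / (-754/5).
R1 ← R1 − 128/15·R3.
R2 ← R2 + 4/15·R3.
Reading off the reduced rows gives x_1 = 0, x_2 = 3, x_3 = -3.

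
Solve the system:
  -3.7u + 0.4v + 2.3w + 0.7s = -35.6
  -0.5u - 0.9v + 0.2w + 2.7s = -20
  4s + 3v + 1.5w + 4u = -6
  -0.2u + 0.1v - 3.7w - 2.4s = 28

Row-reduce the augmented matrix:
R1 ← R1 / (-37/10).
R2 ← R2 + 1/2·R1.
R3 ← R3 − 4·R1.
R4 ← R4 + 1/5·R1.
R2 ← R2 / (-353/370).
R1 ← R1 + 4/37·R2.
R3 ← R3 − 127/37·R2.
R4 ← R4 − 29/370·R2.
R3 ← R3 / (2533/706).
R1 ← R1 + 215/353·R3.
R2 ← R2 − 41/353·R3.
R4 ← R4 + 6766/1765·R3.
R4 ← R4 / (9591/745).
R1 ← R1 − 4849/2533·R4.
R2 ← R2 + 8076/2533·R4.
R3 ← R3 − 9976/2533·R4.
Reading off the reduced rows gives u = 6, v = 0, w = -4, s = -6.

u = 6, v = 0, w = -4, s = -6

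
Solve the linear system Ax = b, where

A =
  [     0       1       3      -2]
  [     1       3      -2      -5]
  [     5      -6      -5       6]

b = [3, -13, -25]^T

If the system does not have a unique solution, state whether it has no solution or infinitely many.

Row-reduce:
Swap R1 and R2.
R3 ← R3 − 5·R1.
R1 ← R1 − 3·R2.
R3 ← R3 + 21·R2.
R3 ← R3 / (68).
R1 ← R1 + 11·R3.
R2 ← R2 − 3·R3.
Rank is 3 with 4 unknowns, leaving x_4 free.

infinitely many solutions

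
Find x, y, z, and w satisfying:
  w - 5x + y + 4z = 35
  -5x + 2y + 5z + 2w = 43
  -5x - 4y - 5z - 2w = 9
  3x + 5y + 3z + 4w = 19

x = -6, y = 4, z = -1, w = 5

Row-reduce the augmented matrix:
R1 ← R1 / (-5).
R2 ← R2 + 5·R1.
R3 ← R3 + 5·R1.
R4 ← R4 − 3·R1.
R1 ← R1 + 1/5·R2.
R3 ← R3 + 5·R2.
R4 ← R4 − 28/5·R2.
R3 ← R3 / (-4).
R1 ← R1 + 3/5·R3.
R2 ← R2 − 1·R3.
R4 ← R4 + 1/5·R3.
R4 ← R4 / (-11/10).
R1 ← R1 + 3/10·R4.
R2 ← R2 − 3/2·R4.
R3 ← R3 + 1/2·R4.
Reading off the reduced rows gives x = -6, y = 4, z = -1, w = 5.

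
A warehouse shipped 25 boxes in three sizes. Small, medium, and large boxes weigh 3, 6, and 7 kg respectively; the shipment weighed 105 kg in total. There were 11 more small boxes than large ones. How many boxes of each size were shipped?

small boxes: 17, medium boxes: 2, large boxes: 6

Let s = small boxes, m = medium boxes, l = large boxes.
  s + m + l = 25
  3s + 6m + 7l = 105
  s - l = 11
Row-reduce the augmented matrix:
R2 ← R2 − 3·R1.
R3 ← R3 − 1·R1.
R2 ← R2 / (3).
R1 ← R1 − 1·R2.
R3 ← R3 + 1·R2.
R3 ← R3 / (-2/3).
R1 ← R1 + 1/3·R3.
R2 ← R2 − 4/3·R3.
Reading off the reduced rows gives s = 17, m = 2, l = 6.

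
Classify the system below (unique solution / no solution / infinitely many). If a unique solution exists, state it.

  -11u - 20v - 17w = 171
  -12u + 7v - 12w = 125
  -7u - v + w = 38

Row-reduce the augmented matrix:
R1 ← R1 / (-11).
R2 ← R2 + 12·R1.
R3 ← R3 + 7·R1.
R2 ← R2 / (317/11).
R1 ← R1 − 20/11·R2.
R3 ← R3 − 129/11·R2.
R3 ← R3 / (2902/317).
R1 ← R1 − 359/317·R3.
R2 ← R2 − 72/317·R3.
Reading off the reduced rows gives u = -6, v = -1, w = -5.

u = -6, v = -1, w = -5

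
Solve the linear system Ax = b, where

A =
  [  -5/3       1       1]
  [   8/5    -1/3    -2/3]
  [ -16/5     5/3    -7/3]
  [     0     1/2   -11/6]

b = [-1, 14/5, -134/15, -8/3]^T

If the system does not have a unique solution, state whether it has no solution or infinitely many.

Row-reduce:
R1 ← R1 / (-5/3).
R2 ← R2 − 8/5·R1.
R3 ← R3 + 16/5·R1.
R2 ← R2 / (47/75).
R1 ← R1 + 3/5·R2.
R3 ← R3 + 19/75·R2.
R4 ← R4 − 1/2·R2.
R3 ← R3 / (-583/141).
R1 ← R1 + 15/47·R3.
R2 ← R2 − 22/47·R3.
R4 ← R4 + 583/282·R3.
Row 4 reduces to 0 = -1, a contradiction. The system is inconsistent.

no solution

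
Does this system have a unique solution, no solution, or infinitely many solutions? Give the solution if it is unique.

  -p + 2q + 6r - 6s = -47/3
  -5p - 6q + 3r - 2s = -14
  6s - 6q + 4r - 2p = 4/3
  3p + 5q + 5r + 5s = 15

p = -5/3, q = 7/3, r = -1, s = 8/3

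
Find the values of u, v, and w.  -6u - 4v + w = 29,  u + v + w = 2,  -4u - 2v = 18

Row-reduce the augmented matrix:
R1 ← R1 / (-6).
R2 ← R2 − 1·R1.
R3 ← R3 + 4·R1.
R2 ← R2 / (1/3).
R1 ← R1 − 2/3·R2.
R3 ← R3 − 2/3·R2.
R3 ← R3 / (-3).
R1 ← R1 + 5/2·R3.
R2 ← R2 − 7/2·R3.
Reading off the reduced rows gives u = -6, v = 3, w = 5.

u = -6, v = 3, w = 5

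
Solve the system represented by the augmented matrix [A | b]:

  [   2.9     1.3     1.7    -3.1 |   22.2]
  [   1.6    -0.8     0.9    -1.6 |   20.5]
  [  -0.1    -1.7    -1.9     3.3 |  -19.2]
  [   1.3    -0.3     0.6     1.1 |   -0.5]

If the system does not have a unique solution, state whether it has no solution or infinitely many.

x_1 = 1, x_2 = -6, x_3 = 5, x_4 = -6

Row-reduce the augmented matrix:
R1 ← R1 / (29/10).
R2 ← R2 − 8/5·R1.
R3 ← R3 + 1/10·R1.
R4 ← R4 − 13/10·R1.
R2 ← R2 / (-44/29).
R1 ← R1 − 13/29·R2.
R3 ← R3 + 48/29·R2.
R4 ← R4 + 128/145·R2.
R3 ← R3 / (-9/5).
R1 ← R1 − 23/40·R3.
R2 ← R2 − 1/40·R3.
R4 ← R4 + 7/50·R3.
R4 ← R4 / (10823/4950).
R1 ← R1 + 217/3960·R4.
R2 ← R2 + 119/3960·R4.
R3 ← R3 + 169/99·R4.
Reading off the reduced rows gives x_1 = 1, x_2 = -6, x_3 = 5, x_4 = -6.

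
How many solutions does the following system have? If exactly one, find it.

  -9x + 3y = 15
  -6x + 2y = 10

Row-reduce:
R1 ← R1 / (-9).
R2 ← R2 + 6·R1.
Rank is 1 with 2 unknowns, leaving y free.

infinitely many solutions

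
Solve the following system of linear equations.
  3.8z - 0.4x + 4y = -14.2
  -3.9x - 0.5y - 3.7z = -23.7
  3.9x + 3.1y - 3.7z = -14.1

Row-reduce the augmented matrix:
R1 ← R1 / (-2/5).
R2 ← R2 + 39/10·R1.
R3 ← R3 − 39/10·R1.
R2 ← R2 / (-79/2).
R1 ← R1 + 10·R2.
R3 ← R3 − 421/10·R2.
R3 ← R3 / (-1593/158).
R1 ← R1 − 129/158·R3.
R2 ← R2 − 163/158·R3.
Reading off the reduced rows gives x = 4, y = -6, z = 3.

x = 4, y = -6, z = 3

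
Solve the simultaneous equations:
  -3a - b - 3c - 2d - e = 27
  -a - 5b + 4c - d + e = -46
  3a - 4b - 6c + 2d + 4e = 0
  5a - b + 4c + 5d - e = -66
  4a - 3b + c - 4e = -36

Row-reduce the augmented matrix:
R1 ← R1 / (-3).
R2 ← R2 + 1·R1.
R3 ← R3 − 3·R1.
R4 ← R4 − 5·R1.
R5 ← R5 − 4·R1.
R2 ← R2 / (-14/3).
R1 ← R1 − 1/3·R2.
R3 ← R3 + 5·R2.
R4 ← R4 + 8/3·R2.
R5 ← R5 + 13/3·R2.
R3 ← R3 / (-201/14).
R1 ← R1 − 19/14·R3.
R2 ← R2 + 15/14·R3.
R4 ← R4 + 27/7·R3.
R5 ← R5 + 107/14·R3.
R4 ← R4 / (118/67).
R1 ← R1 − 136/201·R4.
R2 ← R2 − 3/67·R4.
R3 ← R3 + 5/201·R4.
R5 ← R5 + 512/201·R4.
R5 ← R5 / (-2297/177).
R1 ← R1 − 364/177·R5.
R2 ← R2 + 18/59·R5.
R3 ← R3 + 29/177·R5.
R4 ← R4 + 129/59·R5.
Reading off the reduced rows gives a = -2, b = 6, c = -6, d = -5, e = 1.

a = -2, b = 6, c = -6, d = -5, e = 1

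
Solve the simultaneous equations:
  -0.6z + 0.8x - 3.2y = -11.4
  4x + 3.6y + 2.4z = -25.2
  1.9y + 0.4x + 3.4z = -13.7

Row-reduce the augmented matrix:
R1 ← R1 / (4/5).
R2 ← R2 − 4·R1.
R3 ← R3 − 2/5·R1.
R2 ← R2 / (98/5).
R1 ← R1 + 4·R2.
R3 ← R3 − 7/2·R2.
R3 ← R3 / (383/140).
R1 ← R1 − 69/196·R3.
R2 ← R2 − 27/98·R3.
Reading off the reduced rows gives x = -6, y = 3, z = -5.

x = -6, y = 3, z = -5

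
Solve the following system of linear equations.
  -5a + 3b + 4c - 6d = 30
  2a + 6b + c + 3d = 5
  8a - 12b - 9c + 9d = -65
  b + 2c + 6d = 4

infinitely many solutions

Row-reduce:
R1 ← R1 / (-5).
R2 ← R2 − 2·R1.
R3 ← R3 − 8·R1.
R2 ← R2 / (36/5).
R1 ← R1 + 3/5·R2.
R3 ← R3 + 36/5·R2.
R4 ← R4 − 1·R2.
Swap R3 and R4.
R3 ← R3 / (59/36).
R1 ← R1 + 7/12·R3.
R2 ← R2 − 13/36·R3.
Rank is 3 with 4 unknowns, leaving d free.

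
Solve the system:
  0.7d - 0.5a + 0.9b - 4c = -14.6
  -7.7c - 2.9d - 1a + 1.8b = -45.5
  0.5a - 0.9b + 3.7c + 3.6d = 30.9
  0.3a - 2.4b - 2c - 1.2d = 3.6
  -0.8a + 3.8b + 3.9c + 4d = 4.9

a = 0, b = -6, c = 3, d = 4

Row-reduce the augmented matrix:
R1 ← R1 / (-1/2).
R2 ← R2 + 1·R1.
R3 ← R3 − 1/2·R1.
R4 ← R4 − 3/10·R1.
R5 ← R5 + 4/5·R1.
Swap R2 and R4.
R2 ← R2 / (-93/50).
R1 ← R1 + 9/5·R2.
R5 ← R5 − 59/25·R2.
R3 ← R3 / (-3/10).
R1 ← R1 − 380/31·R3.
R2 ← R2 − 220/93·R3.
R4 ← R4 − 3/10·R3.
R5 ← R5 − 4387/930·R3.
Swap R4 and R5.
R4 ← R4 / (38783/558).
R1 ← R1 − 16280/93·R4.
R2 ← R2 − 9577/279·R4.
R3 ← R3 + 43/3·R4.
R5 reduces to 0 = 0, so the extra equation is consistent.
Reading off the reduced rows gives a = 0, b = -6, c = 3, d = 4.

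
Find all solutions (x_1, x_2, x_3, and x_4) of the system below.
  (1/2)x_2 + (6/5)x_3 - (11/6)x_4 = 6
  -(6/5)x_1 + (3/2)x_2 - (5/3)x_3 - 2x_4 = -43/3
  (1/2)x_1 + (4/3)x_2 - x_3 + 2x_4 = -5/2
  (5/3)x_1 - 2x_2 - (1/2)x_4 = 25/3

Row-reduce the augmented matrix:
Swap R1 and R2.
R1 ← R1 / (-6/5).
R3 ← R3 − 1/2·R1.
R4 ← R4 − 5/3·R1.
R2 ← R2 / (1/2).
R1 ← R1 + 5/4·R2.
R3 ← R3 − 47/24·R2.
R4 ← R4 − 1/12·R2.
R3 ← R3 / (-1151/180).
R1 ← R1 − 79/18·R3.
R2 ← R2 − 12/5·R3.
R4 ← R4 + 679/270·R3.
R4 ← R4 / (-388775/62154).
R1 ← R1 − 29135/10359·R4.
R2 ← R2 + 1843/3453·R4.
R3 ← R3 + 3005/2302·R4.
Reading off the reduced rows gives x_1 = 5, x_2 = 0, x_3 = 5, x_4 = 0.

x_1 = 5, x_2 = 0, x_3 = 5, x_4 = 0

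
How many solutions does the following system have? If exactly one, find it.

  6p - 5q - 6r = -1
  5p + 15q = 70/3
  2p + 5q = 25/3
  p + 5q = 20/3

p = 5/3, q = 1, r = 1

Row-reduce the augmented matrix:
R1 ← R1 / (6).
R2 ← R2 − 5·R1.
R3 ← R3 − 2·R1.
R4 ← R4 − 1·R1.
R2 ← R2 / (115/6).
R1 ← R1 + 5/6·R2.
R3 ← R3 − 20/3·R2.
R4 ← R4 − 35/6·R2.
R3 ← R3 / (6/23).
R1 ← R1 + 18/23·R3.
R2 ← R2 − 6/23·R3.
R4 ← R4 + 12/23·R3.
R4 reduces to 0 = 0, so the extra equation is consistent.
Reading off the reduced rows gives p = 5/3, q = 1, r = 1.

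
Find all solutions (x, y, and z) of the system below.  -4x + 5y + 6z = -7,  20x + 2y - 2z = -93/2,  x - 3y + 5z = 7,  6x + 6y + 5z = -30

no solution

Row-reduce:
R1 ← R1 / (-4).
R2 ← R2 − 20·R1.
R3 ← R3 − 1·R1.
R4 ← R4 − 6·R1.
R2 ← R2 / (27).
R1 ← R1 + 5/4·R2.
R3 ← R3 + 7/4·R2.
R4 ← R4 − 27/2·R2.
R3 ← R3 / (449/54).
R1 ← R1 + 11/54·R3.
R2 ← R2 − 28/27·R3.
Row 4 reduces to 0 = 1/4, a contradiction. The system is inconsistent.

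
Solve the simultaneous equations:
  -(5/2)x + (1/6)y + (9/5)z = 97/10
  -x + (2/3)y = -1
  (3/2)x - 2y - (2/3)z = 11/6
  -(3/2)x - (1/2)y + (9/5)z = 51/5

Row-reduce:
R1 ← R1 / (-5/2).
R2 ← R2 + 1·R1.
R3 ← R3 − 3/2·R1.
R4 ← R4 + 3/2·R1.
R2 ← R2 / (3/5).
R1 ← R1 + 1/15·R2.
R3 ← R3 + 19/10·R2.
R4 ← R4 + 3/5·R2.
R3 ← R3 / (-28/15).
R1 ← R1 + 4/5·R3.
R2 ← R2 + 6/5·R3.
Row 4 reduces to 0 = -1/2, a contradiction. The system is inconsistent.

no solution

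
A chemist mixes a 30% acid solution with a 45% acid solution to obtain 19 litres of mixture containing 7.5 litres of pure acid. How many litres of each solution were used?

litres of solution A: 7, litres of solution B: 12

Let a = litres of solution A, b = litres of solution B.
  a + b = 19
  (3/10)a + (9/20)b = 15/2
From equation 1: a = 19 − b.
Substitute into equation 2 and solve: b = 12.
Then a = 7.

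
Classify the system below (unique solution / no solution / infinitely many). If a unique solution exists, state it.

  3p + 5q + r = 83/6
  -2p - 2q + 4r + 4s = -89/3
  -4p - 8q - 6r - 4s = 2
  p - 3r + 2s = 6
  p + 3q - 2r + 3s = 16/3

p = 3, q = 3/2, r = -8/3, s = -5/2

Row-reduce the augmented matrix:
R1 ← R1 / (3).
R2 ← R2 + 2·R1.
R3 ← R3 + 4·R1.
R4 ← R4 − 1·R1.
R5 ← R5 − 1·R1.
R2 ← R2 / (4/3).
R1 ← R1 − 5/3·R2.
R3 ← R3 + 4/3·R2.
R4 ← R4 + 5/3·R2.
R5 ← R5 − 4/3·R2.
Swap R3 and R4.
R3 ← R3 / (5/2).
R1 ← R1 + 11/2·R3.
R2 ← R2 − 7/2·R3.
R5 ← R5 + 7·R3.
Swap R4 and R5.
R4 ← R4 / (93/5).
R1 ← R1 − 52/5·R4.
R2 ← R2 + 34/5·R4.
R3 ← R3 − 14/5·R4.
R5 reduces to 0 = 0, so the extra equation is consistent.
Reading off the reduced rows gives p = 3, q = 3/2, r = -8/3, s = -5/2.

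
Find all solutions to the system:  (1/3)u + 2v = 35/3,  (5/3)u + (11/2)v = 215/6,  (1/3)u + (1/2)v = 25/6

u = 5, v = 5

Row-reduce the augmented matrix:
R1 ← R1 / (1/3).
R2 ← R2 − 5/3·R1.
R3 ← R3 − 1/3·R1.
R2 ← R2 / (-9/2).
R1 ← R1 − 6·R2.
R3 ← R3 + 3/2·R2.
R3 reduces to 0 = 0, so the extra equation is consistent.
Reading off the reduced rows gives u = 5, v = 5.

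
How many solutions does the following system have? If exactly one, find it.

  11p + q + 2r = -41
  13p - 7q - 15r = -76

infinitely many solutions

Row-reduce:
R1 ← R1 / (11).
R2 ← R2 − 13·R1.
R2 ← R2 / (-90/11).
R1 ← R1 − 1/11·R2.
Rank is 2 with 3 unknowns, leaving r free.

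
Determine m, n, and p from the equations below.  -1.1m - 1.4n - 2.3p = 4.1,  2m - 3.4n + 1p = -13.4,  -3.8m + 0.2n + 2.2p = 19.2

m = -5, n = 1, p = 0

Row-reduce the augmented matrix:
R1 ← R1 / (-11/10).
R2 ← R2 − 2·R1.
R3 ← R3 + 19/5·R1.
R2 ← R2 / (-327/55).
R1 ← R1 − 14/11·R2.
R3 ← R3 − 277/55·R2.
R3 ← R3 / (12181/1635).
R1 ← R1 − 461/327·R3.
R2 ← R2 − 175/327·R3.
Reading off the reduced rows gives m = -5, n = 1, p = 0.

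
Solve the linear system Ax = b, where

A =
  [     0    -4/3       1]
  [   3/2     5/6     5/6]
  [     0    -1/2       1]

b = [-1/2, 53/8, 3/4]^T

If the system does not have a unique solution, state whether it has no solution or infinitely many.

Row-reduce the augmented matrix:
Swap R1 and R2.
R1 ← R1 / (3/2).
R2 ← R2 / (-4/3).
R1 ← R1 − 5/9·R2.
R3 ← R3 + 1/2·R2.
R3 ← R3 / (5/8).
R1 ← R1 − 35/36·R3.
R2 ← R2 + 3/4·R3.
Reading off the reduced rows gives x_1 = 11/4, x_2 = 3/2, x_3 = 3/2.

x_1 = 11/4, x_2 = 3/2, x_3 = 3/2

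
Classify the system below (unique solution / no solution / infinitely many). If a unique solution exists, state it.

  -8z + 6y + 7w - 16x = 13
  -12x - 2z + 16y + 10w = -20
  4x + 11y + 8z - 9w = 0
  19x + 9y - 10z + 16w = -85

Row-reduce the augmented matrix:
R1 ← R1 / (-16).
R2 ← R2 + 12·R1.
R3 ← R3 − 4·R1.
R4 ← R4 − 19·R1.
R2 ← R2 / (23/2).
R1 ← R1 + 3/8·R2.
R3 ← R3 − 25/2·R2.
R4 ← R4 − 129/8·R2.
R3 ← R3 / (38/23).
R1 ← R1 − 29/46·R3.
R2 ← R2 − 8/23·R3.
R4 ← R4 + 1155/46·R3.
R4 ← R4 / (-25991/152).
R1 ← R1 − 677/152·R4.
R2 ← R2 − 115/38·R4.
R3 ← R3 + 571/76·R4.
Reading off the reduced rows gives x = -2, y = -1, z = -1, w = -3.

x = -2, y = -1, z = -1, w = -3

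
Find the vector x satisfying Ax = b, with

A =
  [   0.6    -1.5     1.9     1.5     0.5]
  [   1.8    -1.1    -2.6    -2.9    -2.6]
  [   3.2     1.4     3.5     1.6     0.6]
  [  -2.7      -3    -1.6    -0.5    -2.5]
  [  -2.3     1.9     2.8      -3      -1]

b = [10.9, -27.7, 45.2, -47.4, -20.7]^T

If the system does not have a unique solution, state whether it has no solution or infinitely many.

Row-reduce the augmented matrix:
R1 ← R1 / (3/5).
R2 ← R2 − 9/5·R1.
R3 ← R3 − 16/5·R1.
R4 ← R4 + 27/10·R1.
R5 ← R5 + 23/10·R1.
R2 ← R2 / (17/5).
R1 ← R1 + 5/2·R2.
R3 ← R3 − 47/5·R2.
R4 ← R4 + 39/4·R2.
R5 ← R5 + 77/20·R2.
R3 ← R3 / (832/51).
R1 ← R1 + 599/204·R3.
R2 ← R2 + 83/34·R3.
R4 ← R4 + 11459/680·R3.
R5 ← R5 − 1397/2040·R3.
R4 ← R4 / (-14921/33280).
R1 ← R1 + 1367/3328·R4.
R2 ← R2 + 121/1664·R4.
R3 ← R3 − 717/832·R4.
R5 ← R5 + 206987/33280·R4.
R5 ← R5 / (11056034/373025).
R1 ← R1 − 51211/29842·R5.
R2 ← R2 − 85901/149210·R5.
R3 ← R3 + 61307/14921·R5.
R4 ← R4 − 809771/149210·R5.
Reading off the reduced rows gives x_1 = 6, x_2 = 5, x_3 = 2, x_4 = 6, x_5 = 4.

x_1 = 6, x_2 = 5, x_3 = 2, x_4 = 6, x_5 = 4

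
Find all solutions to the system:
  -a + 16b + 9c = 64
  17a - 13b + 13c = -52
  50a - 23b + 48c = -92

infinitely many solutions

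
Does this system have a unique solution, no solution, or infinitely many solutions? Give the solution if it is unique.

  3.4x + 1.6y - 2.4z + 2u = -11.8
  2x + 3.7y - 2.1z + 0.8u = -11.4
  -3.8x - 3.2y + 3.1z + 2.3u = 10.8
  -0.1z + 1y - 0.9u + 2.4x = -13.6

x = -5, y = -3, z = -5, u = -1

Row-reduce the augmented matrix:
R1 ← R1 / (17/5).
R2 ← R2 − 2·R1.
R3 ← R3 + 19/5·R1.
R4 ← R4 − 12/5·R1.
R2 ← R2 / (469/170).
R1 ← R1 − 8/17·R2.
R3 ← R3 + 24/17·R2.
R4 ← R4 + 11/85·R2.
R3 ← R3 / (307/4690).
R1 ← R1 + 276/469·R3.
R2 ← R2 + 117/469·R3.
R4 ← R4 − 1465/938·R3.
R4 ← R4 / (-32525/307).
R1 ← R1 − 12186/307·R4.
R2 ← R2 − 5039/307·R4.
R3 ← R3 − 20367/307·R4.
Reading off the reduced rows gives x = -5, y = -3, z = -5, u = -1.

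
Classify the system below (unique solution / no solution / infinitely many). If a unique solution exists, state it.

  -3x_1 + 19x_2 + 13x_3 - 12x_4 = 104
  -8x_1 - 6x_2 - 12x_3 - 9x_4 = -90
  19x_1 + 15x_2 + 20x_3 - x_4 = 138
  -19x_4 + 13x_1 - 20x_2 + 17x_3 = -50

x_1 = 0, x_2 = 4, x_3 = 4, x_4 = 2

Row-reduce the augmented matrix:
R1 ← R1 / (-3).
R2 ← R2 + 8·R1.
R3 ← R3 − 19·R1.
R4 ← R4 − 13·R1.
R2 ← R2 / (-170/3).
R1 ← R1 + 19/3·R2.
R3 ← R3 − 406/3·R2.
R4 ← R4 − 187/3·R2.
R3 ← R3 / (-155/17).
R1 ← R1 − 15/17·R3.
R2 ← R2 − 14/17·R3.
R4 ← R4 − 22·R3.
R4 ← R4 / (-153379/1550).
R1 ← R1 + 219/310·R4.
R2 ← R2 + 3719/1550·R4.
R3 ← R3 − 1876/775·R4.
Reading off the reduced rows gives x_1 = 0, x_2 = 4, x_3 = 4, x_4 = 2.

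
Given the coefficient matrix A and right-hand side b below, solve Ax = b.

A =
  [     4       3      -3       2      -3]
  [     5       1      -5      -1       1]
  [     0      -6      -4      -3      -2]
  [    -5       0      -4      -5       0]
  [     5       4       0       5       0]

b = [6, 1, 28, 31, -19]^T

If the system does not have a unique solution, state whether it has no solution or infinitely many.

x_1 = -3, x_2 = -1, x_3 = -4, x_4 = 0, x_5 = -3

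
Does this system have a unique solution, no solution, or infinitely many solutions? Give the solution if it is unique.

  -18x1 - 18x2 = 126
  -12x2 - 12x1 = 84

infinitely many solutions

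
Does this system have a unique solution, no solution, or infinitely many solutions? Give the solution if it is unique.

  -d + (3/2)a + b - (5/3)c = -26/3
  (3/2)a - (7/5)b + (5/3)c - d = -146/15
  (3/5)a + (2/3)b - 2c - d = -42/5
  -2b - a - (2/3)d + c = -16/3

a = -4, b = 6, c = 4, d = 2

Row-reduce the augmented matrix:
R1 ← R1 / (3/2).
R2 ← R2 − 3/2·R1.
R3 ← R3 − 3/5·R1.
R4 ← R4 + 1·R1.
R2 ← R2 / (-12/5).
R1 ← R1 − 2/3·R2.
R3 ← R3 − 4/15·R2.
R4 ← R4 + 4/3·R2.
R3 ← R3 / (-26/27).
R1 ← R1 + 5/27·R3.
R2 ← R2 + 25/18·R3.
R4 ← R4 + 53/27·R3.
R4 ← R4 / (-43/390).
R1 ← R1 + 43/78·R4.
R2 ← R2 − 45/52·R4.
R3 ← R3 − 81/130·R4.
Reading off the reduced rows gives a = -4, b = 6, c = 4, d = 2.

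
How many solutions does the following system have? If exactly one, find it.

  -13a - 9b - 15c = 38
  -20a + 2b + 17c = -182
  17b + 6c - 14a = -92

a = 4, b = 0, c = -6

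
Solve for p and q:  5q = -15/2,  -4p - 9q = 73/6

Row-reduce the augmented matrix:
Swap R1 and R2.
R1 ← R1 / (-4).
R2 ← R2 / (5).
R1 ← R1 − 9/4·R2.
Reading off the reduced rows gives p = 1/3, q = -3/2.

p = 1/3, q = -3/2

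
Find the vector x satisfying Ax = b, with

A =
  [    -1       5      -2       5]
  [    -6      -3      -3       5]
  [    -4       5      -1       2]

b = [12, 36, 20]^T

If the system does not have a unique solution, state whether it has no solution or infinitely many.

infinitely many solutions

Row-reduce:
R1 ← R1 / (-1).
R2 ← R2 + 6·R1.
R3 ← R3 + 4·R1.
R2 ← R2 / (-33).
R1 ← R1 + 5·R2.
R3 ← R3 + 15·R2.
R3 ← R3 / (32/11).
R1 ← R1 − 7/11·R3.
R2 ← R2 + 3/11·R3.
Rank is 3 with 4 unknowns, leaving x_4 free.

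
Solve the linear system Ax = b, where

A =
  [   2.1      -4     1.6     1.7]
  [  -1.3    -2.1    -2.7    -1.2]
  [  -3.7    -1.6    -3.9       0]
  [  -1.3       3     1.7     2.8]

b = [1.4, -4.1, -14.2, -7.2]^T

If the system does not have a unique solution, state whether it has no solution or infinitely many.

Row-reduce the augmented matrix:
R1 ← R1 / (21/10).
R2 ← R2 + 13/10·R1.
R3 ← R3 + 37/10·R1.
R4 ← R4 + 13/10·R1.
R2 ← R2 / (-961/210).
R1 ← R1 + 40/21·R2.
R3 ← R3 + 908/105·R2.
R4 ← R4 − 11/21·R2.
R3 ← R3 / (20657/9610).
R1 ← R1 − 1416/961·R3.
R2 ← R2 − 359/961·R3.
R4 ← R4 − 4795/1922·R3.
R4 ← R4 / (522/14755).
R1 ← R1 + 4053/2951·R4.
R2 ← R2 + 1584/2951·R4.
R3 ← R3 − 4495/2951·R4.
Reading off the reduced rows gives x_1 = -1, x_2 = -1, x_3 = 5, x_4 = -5.

x_1 = -1, x_2 = -1, x_3 = 5, x_4 = -5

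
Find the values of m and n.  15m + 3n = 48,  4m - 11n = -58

m = 2, n = 6

Row-reduce the augmented matrix:
R1 ← R1 / (15).
R2 ← R2 − 4·R1.
R2 ← R2 / (-59/5).
R1 ← R1 − 1/5·R2.
Reading off the reduced rows gives m = 2, n = 6.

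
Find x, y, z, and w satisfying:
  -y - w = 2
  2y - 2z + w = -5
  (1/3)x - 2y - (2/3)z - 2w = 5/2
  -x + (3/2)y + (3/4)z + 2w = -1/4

x = -5/2, y = -1, z = 1, w = -1

Row-reduce the augmented matrix:
Swap R1 and R3.
R1 ← R1 / (1/3).
R4 ← R4 + 1·R1.
R2 ← R2 / (2).
R1 ← R1 + 6·R2.
R3 ← R3 + 1·R2.
R4 ← R4 + 9/2·R2.
R3 ← R3 / (-1).
R1 ← R1 + 8·R3.
R2 ← R2 + 1·R3.
R4 ← R4 + 23/4·R3.
R4 ← R4 / (9/8).
R1 ← R1 − 1·R4.
R2 ← R2 − 1·R4.
R3 ← R3 − 1/2·R4.
Reading off the reduced rows gives x = -5/2, y = -1, z = 1, w = -1.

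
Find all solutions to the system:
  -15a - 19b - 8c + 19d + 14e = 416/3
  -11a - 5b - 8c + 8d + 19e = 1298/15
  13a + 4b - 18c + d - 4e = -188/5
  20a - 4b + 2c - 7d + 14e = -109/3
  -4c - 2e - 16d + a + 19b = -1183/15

a = -11/5, b = -4/3, c = 0, d = 3, e = 5/3

Row-reduce the augmented matrix:
R1 ← R1 / (-15).
R2 ← R2 + 11·R1.
R3 ← R3 − 13·R1.
R4 ← R4 − 20·R1.
R5 ← R5 − 1·R1.
R2 ← R2 / (134/15).
R1 ← R1 − 19/15·R2.
R3 ← R3 + 187/15·R2.
R4 ← R4 + 88/3·R2.
R5 ← R5 − 266/15·R2.
R3 ← R3 / (-1870/67).
R1 ← R1 − 56/67·R3.
R2 ← R2 + 16/67·R3.
R4 ← R4 + 1050/67·R3.
R5 ← R5 + 20/67·R3.
R4 ← R4 / (-2359/374).
R1 ← R1 + 281/1870·R4.
R2 ← R2 + 1389/1870·R4.
R3 ← R3 + 1231/3740·R4.
R5 ← R5 + 571/187·R4.
R5 ← R5 / (-100949/2359).
R1 ← R1 + 32468/11795·R5.
R2 ← R2 + 59877/11795·R5.
R3 ← R3 + 78643/23590·R5.
R4 ← R4 + 18675/2359·R5.
Reading off the reduced rows gives a = -11/5, b = -4/3, c = 0, d = 3, e = 5/3.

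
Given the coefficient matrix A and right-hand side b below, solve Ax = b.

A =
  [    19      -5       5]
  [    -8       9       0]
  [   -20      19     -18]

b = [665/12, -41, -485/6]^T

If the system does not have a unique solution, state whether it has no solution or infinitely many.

x_1 = 5/2, x_2 = -7/3, x_3 = -3/4

Row-reduce the augmented matrix:
R1 ← R1 / (19).
R2 ← R2 + 8·R1.
R3 ← R3 + 20·R1.
R2 ← R2 / (131/19).
R1 ← R1 + 5/19·R2.
R3 ← R3 − 261/19·R2.
R3 ← R3 / (-2218/131).
R1 ← R1 − 45/131·R3.
R2 ← R2 − 40/131·R3.
Reading off the reduced rows gives x_1 = 5/2, x_2 = -7/3, x_3 = -3/4.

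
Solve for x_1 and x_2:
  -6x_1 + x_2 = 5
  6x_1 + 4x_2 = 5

x_1 = -1/2, x_2 = 2

From equation 1: x_2 = 5 + 6·x_1.
Substitute into equation 2 and solve: x_1 = -1/2.
Then x_2 = 2.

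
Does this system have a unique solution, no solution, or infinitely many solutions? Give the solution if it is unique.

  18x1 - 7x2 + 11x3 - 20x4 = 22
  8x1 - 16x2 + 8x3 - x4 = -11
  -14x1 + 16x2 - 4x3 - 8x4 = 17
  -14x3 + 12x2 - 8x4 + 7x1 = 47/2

Row-reduce the augmented matrix:
R1 ← R1 / (18).
R2 ← R2 − 8·R1.
R3 ← R3 + 14·R1.
R4 ← R4 − 7·R1.
R2 ← R2 / (-116/9).
R1 ← R1 + 7/18·R2.
R3 ← R3 − 95/9·R2.
R4 ← R4 − 265/18·R2.
R3 ← R3 / (206/29).
R1 ← R1 − 15/29·R3.
R2 ← R2 + 7/29·R3.
R4 ← R4 + 427/29·R3.
R4 ← R4 / (-5489/206).
R1 ← R1 + 43/412·R4.
R2 ← R2 + 983/824·R4.
R3 ← R3 + 1983/824·R4.
Reading off the reduced rows gives x1 = 1/2, x2 = 1, x3 = 0, x4 = -1.

x1 = 1/2, x2 = 1, x3 = 0, x4 = -1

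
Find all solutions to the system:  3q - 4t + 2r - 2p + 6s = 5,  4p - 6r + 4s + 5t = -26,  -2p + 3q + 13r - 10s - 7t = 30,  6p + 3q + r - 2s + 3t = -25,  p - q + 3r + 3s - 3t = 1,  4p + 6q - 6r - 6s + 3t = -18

no solution

Row-reduce:
R1 ← R1 / (-2).
R2 ← R2 − 4·R1.
R3 ← R3 + 2·R1.
R4 ← R4 − 6·R1.
R5 ← R5 − 1·R1.
R6 ← R6 − 4·R1.
R2 ← R2 / (6).
R1 ← R1 + 3/2·R2.
R4 ← R4 − 12·R2.
R5 ← R5 − 1/2·R2.
R6 ← R6 − 12·R2.
R3 ← R3 / (11).
R1 ← R1 + 3/2·R3.
R2 ← R2 + 1/3·R3.
R4 ← R4 − 11·R3.
R5 ← R5 − 25/6·R3.
R6 ← R6 − 2·R3.
Swap R4 and R5.
R4 ← R4 / (118/11).
R1 ← R1 + 13/11·R4.
R2 ← R2 − 24/11·R4.
R3 ← R3 + 16/11·R4.
R6 ← R6 + 254/11·R4.
Swap R5 and R6.
R5 ← R5 / (-1471/236).
R1 ← R1 − 209/472·R5.
R2 ← R2 − 17/118·R5.
R3 ← R3 + 45/59·R5.
R4 ← R4 + 159/472·R5.
Row 6 reduces to 0 = -3, a contradiction. The system is inconsistent.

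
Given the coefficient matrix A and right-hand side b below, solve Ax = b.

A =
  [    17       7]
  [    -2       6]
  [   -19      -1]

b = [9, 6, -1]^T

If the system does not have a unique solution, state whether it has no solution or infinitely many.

Row-reduce:
R1 ← R1 / (17).
R2 ← R2 + 2·R1.
R3 ← R3 + 19·R1.
R2 ← R2 / (116/17).
R1 ← R1 − 7/17·R2.
R3 ← R3 − 116/17·R2.
Row 3 reduces to 0 = 2, a contradiction. The system is inconsistent.

no solution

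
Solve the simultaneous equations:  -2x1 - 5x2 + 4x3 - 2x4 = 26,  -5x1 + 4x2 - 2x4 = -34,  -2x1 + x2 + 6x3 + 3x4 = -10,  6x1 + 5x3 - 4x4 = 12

Row-reduce the augmented matrix:
R1 ← R1 / (-2).
R2 ← R2 + 5·R1.
R3 ← R3 + 2·R1.
R4 ← R4 − 6·R1.
R2 ← R2 / (33/2).
R1 ← R1 − 5/2·R2.
R3 ← R3 − 6·R2.
R4 ← R4 + 15·R2.
R3 ← R3 / (62/11).
R1 ← R1 + 16/33·R3.
R2 ← R2 + 20/33·R3.
R4 ← R4 − 87/11·R3.
R4 ← R4 / (-791/62).
R1 ← R1 − 82/93·R4.
R2 ← R2 − 56/93·R4.
R3 ← R3 − 43/62·R4.
Reading off the reduced rows gives x1 = 2, x2 = -6, x3 = 0, x4 = 0.

x1 = 2, x2 = -6, x3 = 0, x4 = 0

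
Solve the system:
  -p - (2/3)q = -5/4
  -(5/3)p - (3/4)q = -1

From equation 1: p = 5/4 − 2/3·q.
Substitute into equation 2 and solve: q = 3.
Then p = -3/4.

p = -3/4, q = 3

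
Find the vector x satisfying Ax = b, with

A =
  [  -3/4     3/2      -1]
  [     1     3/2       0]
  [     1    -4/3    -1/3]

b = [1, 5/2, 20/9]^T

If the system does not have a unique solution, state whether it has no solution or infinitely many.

Row-reduce the augmented matrix:
R1 ← R1 / (-3/4).
R2 ← R2 − 1·R1.
R3 ← R3 − 1·R1.
R2 ← R2 / (7/2).
R1 ← R1 + 2·R2.
R3 ← R3 − 2/3·R2.
R3 ← R3 / (-89/63).
R1 ← R1 − 4/7·R3.
R2 ← R2 + 8/21·R3.
Reading off the reduced rows gives x_1 = 2, x_2 = 1/3, x_3 = -2.

x_1 = 2, x_2 = 1/3, x_3 = -2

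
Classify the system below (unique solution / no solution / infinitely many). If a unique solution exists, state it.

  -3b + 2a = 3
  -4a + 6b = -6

infinitely many solutions

Row-reduce:
R1 ← R1 / (2).
R2 ← R2 + 4·R1.
Rank is 1 with 2 unknowns, leaving b free.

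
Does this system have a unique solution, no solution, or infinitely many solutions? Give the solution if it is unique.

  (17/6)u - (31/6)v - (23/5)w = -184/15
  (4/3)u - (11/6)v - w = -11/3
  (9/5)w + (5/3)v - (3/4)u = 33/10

no solution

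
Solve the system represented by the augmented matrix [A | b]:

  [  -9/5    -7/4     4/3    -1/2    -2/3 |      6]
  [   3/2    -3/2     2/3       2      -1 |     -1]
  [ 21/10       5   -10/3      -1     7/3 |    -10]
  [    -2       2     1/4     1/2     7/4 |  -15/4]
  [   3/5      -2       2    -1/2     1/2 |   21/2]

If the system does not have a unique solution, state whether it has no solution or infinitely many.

no solution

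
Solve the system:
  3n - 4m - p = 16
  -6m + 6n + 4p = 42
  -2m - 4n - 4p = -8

m = -4, n = 1, p = 3

Row-reduce the augmented matrix:
R1 ← R1 / (-4).
R2 ← R2 + 6·R1.
R3 ← R3 + 2·R1.
R2 ← R2 / (3/2).
R1 ← R1 + 3/4·R2.
R3 ← R3 + 11/2·R2.
R3 ← R3 / (50/3).
R1 ← R1 − 3·R3.
R2 ← R2 − 11/3·R3.
Reading off the reduced rows gives m = -4, n = 1, p = 3.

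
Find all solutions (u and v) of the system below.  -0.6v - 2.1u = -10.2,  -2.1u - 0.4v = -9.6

Row-reduce the augmented matrix:
R1 ← R1 / (-21/10).
R2 ← R2 + 21/10·R1.
R2 ← R2 / (1/5).
R1 ← R1 − 2/7·R2.
Reading off the reduced rows gives u = 4, v = 3.

u = 4, v = 3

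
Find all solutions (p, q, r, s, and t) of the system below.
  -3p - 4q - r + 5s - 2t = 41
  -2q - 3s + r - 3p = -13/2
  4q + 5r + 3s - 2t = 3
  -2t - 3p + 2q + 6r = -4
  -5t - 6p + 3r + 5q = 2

no solution

Row-reduce:
R1 ← R1 / (-3).
R2 ← R2 + 3·R1.
R4 ← R4 + 3·R1.
R5 ← R5 + 6·R1.
R2 ← R2 / (2).
R1 ← R1 − 4/3·R2.
R3 ← R3 − 4·R2.
R4 ← R4 − 6·R2.
R5 ← R5 − 13·R2.
R1 ← R1 + 1·R3.
R2 ← R2 − 1·R3.
R4 ← R4 − 1·R3.
R5 ← R5 + 8·R3.
Swap R4 and R5.
R4 ← R4 / (194).
R1 ← R1 − 68/3·R4.
R2 ← R2 + 23·R4.
R3 ← R3 − 19·R4.
Row 5 reduces to 0 = -1/2, a contradiction. The system is inconsistent.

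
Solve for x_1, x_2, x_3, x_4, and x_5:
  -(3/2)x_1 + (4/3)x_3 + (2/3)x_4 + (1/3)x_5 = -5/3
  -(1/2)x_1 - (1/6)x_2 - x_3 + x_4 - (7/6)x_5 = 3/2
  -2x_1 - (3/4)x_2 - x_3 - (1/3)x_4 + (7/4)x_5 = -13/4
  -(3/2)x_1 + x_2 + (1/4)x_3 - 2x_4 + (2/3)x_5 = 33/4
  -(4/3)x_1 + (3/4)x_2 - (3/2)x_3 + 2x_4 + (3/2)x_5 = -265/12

x_1 = -2, x_2 = -3, x_3 = 1, x_4 = -6, x_5 = -6

Row-reduce the augmented matrix:
R1 ← R1 / (-3/2).
R2 ← R2 + 1/2·R1.
R3 ← R3 + 2·R1.
R4 ← R4 + 3/2·R1.
R5 ← R5 + 4/3·R1.
R2 ← R2 / (-1/6).
R3 ← R3 + 3/4·R2.
R4 ← R4 − 1·R2.
R5 ← R5 − 3/4·R2.
R3 ← R3 / (67/18).
R1 ← R1 + 8/9·R3.
R2 ← R2 − 26/3·R3.
R4 ← R4 + 39/4·R3.
R5 ← R5 + 248/27·R3.
R4 ← R4 / (-2779/268).
R1 ← R1 + 316/201·R4.
R2 ← R2 − 424/67·R4.
R3 ← R3 + 85/67·R4.
R5 ← R5 + 8135/1206·R4.
R5 ← R5 / (1684489/300132).
R1 ← R1 + 5690/25011·R5.
R2 ← R2 + 16321/8337·R5.
R3 ← R3 − 4432/8337·R5.
R4 ← R4 + 8963/8337·R5.
Reading off the reduced rows gives x_1 = -2, x_2 = -3, x_3 = 1, x_4 = -6, x_5 = -6.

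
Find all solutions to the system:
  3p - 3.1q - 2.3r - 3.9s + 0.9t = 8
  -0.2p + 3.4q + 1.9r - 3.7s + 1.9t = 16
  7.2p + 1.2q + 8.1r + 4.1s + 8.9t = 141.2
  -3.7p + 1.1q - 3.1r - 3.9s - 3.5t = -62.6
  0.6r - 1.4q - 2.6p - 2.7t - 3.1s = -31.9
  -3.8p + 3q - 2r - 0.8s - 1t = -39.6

Row-reduce the augmented matrix:
R1 ← R1 / (3).
R2 ← R2 + 1/5·R1.
R3 ← R3 − 36/5·R1.
R4 ← R4 + 37/10·R1.
R5 ← R5 + 13/5·R1.
R6 ← R6 + 19/5·R1.
R2 ← R2 / (479/150).
R1 ← R1 + 31/30·R2.
R3 ← R3 − 216/25·R2.
R4 ← R4 + 817/300·R2.
R5 ← R5 + 613/150·R2.
R6 ← R6 + 139/150·R2.
R3 ← R3 / (42603/4790).
R1 ← R1 + 193/958·R3.
R2 ← R2 − 262/479·R3.
R4 ← R4 + 42603/9580·R3.
R5 ← R5 − 4033/4790·R3.
R6 ← R6 + 21107/4790·R3.
Swap R4 and R5.
R4 ← R4 / (-5894663/426030).
R1 ← R1 + 86648/42603·R4.
R2 ← R2 + 116168/42603·R4.
R3 ← R3 − 115795/42603·R4.
R6 ← R6 − 1083746/213015·R4.
Swap R5 and R6.
R5 ← R5 / (46773837/29473315).
R1 ← R1 − 5306988/5894663·R5.
R2 ← R2 − 2571704/5894663·R5.
R3 ← R3 − 1476068/5894663·R5.
R4 ← R4 + 192685/5894663·R5.
R6 reduces to 0 = 0, so the extra equation is consistent.
Reading off the reduced rows gives p = 6, q = 0, r = 5, s = 1, t = 6.

p = 6, q = 0, r = 5, s = 1, t = 6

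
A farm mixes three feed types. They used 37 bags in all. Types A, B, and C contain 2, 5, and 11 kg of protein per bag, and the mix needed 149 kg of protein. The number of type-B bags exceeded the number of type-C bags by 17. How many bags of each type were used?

Let a = type-A bags, b = type-B bags, c = type-C bags.
  a + b + c = 37
  5b + 2a + 11c = 149
  b - c = 17
Row-reduce the augmented matrix:
R2 ← R2 − 2·R1.
R2 ← R2 / (3).
R1 ← R1 − 1·R2.
R3 ← R3 − 1·R2.
R3 ← R3 / (-4).
R1 ← R1 + 2·R3.
R2 ← R2 − 3·R3.
Reading off the reduced rows gives a = 16, b = 19, c = 2.

type-A bags: 16, type-B bags: 19, type-C bags: 2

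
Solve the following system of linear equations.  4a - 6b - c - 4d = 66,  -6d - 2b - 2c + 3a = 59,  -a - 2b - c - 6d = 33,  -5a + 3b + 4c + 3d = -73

a = 5, b = -4, c = -6, d = -4

Row-reduce the augmented matrix:
R1 ← R1 / (4).
R2 ← R2 − 3·R1.
R3 ← R3 + 1·R1.
R4 ← R4 + 5·R1.
R2 ← R2 / (5/2).
R1 ← R1 + 3/2·R2.
R3 ← R3 + 7/2·R2.
R4 ← R4 + 9/2·R2.
R3 ← R3 / (-3).
R1 ← R1 + 1·R3.
R2 ← R2 + 1/2·R3.
R4 ← R4 − 1/2·R3.
R4 ← R4 / (-139/15).
R1 ← R1 − 14/15·R4.
R2 ← R2 − 2/3·R4.
R3 ← R3 − 56/15·R4.
Reading off the reduced rows gives a = 5, b = -4, c = -6, d = -4.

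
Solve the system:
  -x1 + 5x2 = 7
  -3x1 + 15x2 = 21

infinitely many solutions

Row-reduce:
R1 ← R1 / (-1).
R2 ← R2 + 3·R1.
Rank is 1 with 2 unknowns, leaving x2 free.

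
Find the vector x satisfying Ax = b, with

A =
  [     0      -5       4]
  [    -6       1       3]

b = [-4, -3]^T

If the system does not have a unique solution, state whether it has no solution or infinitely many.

infinitely many solutions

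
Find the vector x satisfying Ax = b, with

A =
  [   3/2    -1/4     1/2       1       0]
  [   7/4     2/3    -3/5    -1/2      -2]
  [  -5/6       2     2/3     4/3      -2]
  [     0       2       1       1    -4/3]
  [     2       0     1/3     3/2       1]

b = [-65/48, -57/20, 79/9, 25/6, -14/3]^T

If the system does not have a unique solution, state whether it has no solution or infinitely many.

Row-reduce the augmented matrix:
R1 ← R1 / (3/2).
R2 ← R2 − 7/4·R1.
R3 ← R3 + 5/6·R1.
R5 ← R5 − 2·R1.
R2 ← R2 / (23/24).
R1 ← R1 + 1/6·R2.
R3 ← R3 − 67/36·R2.
R4 ← R4 − 2·R2.
R5 ← R5 − 1/3·R2.
R3 ← R3 / (3356/1035).
R1 ← R1 − 44/345·R3.
R2 ← R2 + 142/115·R3.
R4 ← R4 − 399/115·R3.
R5 ← R5 − 9/115·R3.
R4 ← R4 / (-3377/3356).
R1 ← R1 − 147/839·R4.
R2 ← R2 − 357/1678·R4.
R3 ← R3 − 5305/3356·R4.
R5 ← R5 − 6269/10068·R4.
R5 ← R5 / (65662/30393).
R1 ← R1 + 940/3377·R5.
R2 ← R2 + 4036/3377·R5.
R3 ← R3 − 19010/10131·R5.
R4 ← R4 + 8302/10131·R5.
Reading off the reduced rows gives x_1 = -3, x_2 = -5/4, x_3 = 1, x_4 = 7/3, x_5 = -5/2.

x_1 = -3, x_2 = -5/4, x_3 = 1, x_4 = 7/3, x_5 = -5/2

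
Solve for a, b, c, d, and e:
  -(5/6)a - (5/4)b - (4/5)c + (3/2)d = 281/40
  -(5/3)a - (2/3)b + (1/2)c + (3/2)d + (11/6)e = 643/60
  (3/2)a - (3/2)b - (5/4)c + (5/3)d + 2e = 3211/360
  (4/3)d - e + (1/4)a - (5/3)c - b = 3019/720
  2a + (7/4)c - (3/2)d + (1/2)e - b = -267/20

Row-reduce the augmented matrix:
R1 ← R1 / (-5/6).
R2 ← R2 + 5/3·R1.
R3 ← R3 − 3/2·R1.
R4 ← R4 − 1/4·R1.
R5 ← R5 − 2·R1.
R2 ← R2 / (11/6).
R1 ← R1 − 3/2·R2.
R3 ← R3 + 15/4·R2.
R4 ← R4 + 11/8·R2.
R5 ← R5 + 4·R2.
R3 ← R3 / (883/550).
R1 ← R1 + 417/550·R3.
R2 ← R2 − 63/55·R3.
R4 ← R4 + 199/600·R3.
R5 ← R5 − 4853/1100·R3.
R4 ← R4 / (117817/127152).
R1 ← R1 − 143/3532·R4.
R2 ← R2 + 3081/1766·R4.
R3 ← R3 − 4285/5298·R4.
R5 ← R5 + 100471/21192·R4.
R5 ← R5 / (-55617/16831).
R1 ← R1 − 19308/16831·R5.
R2 ← R2 + 2690/16831·R5.
R3 ← R3 − 37320/16831·R5.
R4 ← R4 − 28389/16831·R5.
Reading off the reduced rows gives a = -9/4, b = 1, c = -3, d = 8/3, e = 14/5.

a = -9/4, b = 1, c = -3, d = 8/3, e = 14/5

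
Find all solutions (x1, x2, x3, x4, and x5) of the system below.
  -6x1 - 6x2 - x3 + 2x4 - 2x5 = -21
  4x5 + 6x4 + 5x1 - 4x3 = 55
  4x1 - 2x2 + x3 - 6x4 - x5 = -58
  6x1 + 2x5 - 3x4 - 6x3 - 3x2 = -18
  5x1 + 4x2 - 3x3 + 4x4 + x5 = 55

x1 = -1, x2 = 6, x3 = -3, x4 = 6, x5 = 3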